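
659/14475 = 659/14475 = 0.05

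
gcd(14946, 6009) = 3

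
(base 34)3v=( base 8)205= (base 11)111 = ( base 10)133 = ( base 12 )B1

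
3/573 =1/191=0.01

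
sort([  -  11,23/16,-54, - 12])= [  -  54, - 12  ,-11,  23/16 ] 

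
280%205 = 75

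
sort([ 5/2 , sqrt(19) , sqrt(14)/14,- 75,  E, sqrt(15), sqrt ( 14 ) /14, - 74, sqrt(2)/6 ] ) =[ - 75,- 74, sqrt( 2)/6 , sqrt (14 )/14,sqrt(14 ) /14,  5/2, E, sqrt(15),sqrt(19)]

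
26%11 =4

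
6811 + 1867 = 8678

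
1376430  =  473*2910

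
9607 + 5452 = 15059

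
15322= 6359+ 8963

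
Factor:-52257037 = -7^1*7465291^1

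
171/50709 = 57/16903 = 0.00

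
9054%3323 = 2408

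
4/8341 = 4/8341= 0.00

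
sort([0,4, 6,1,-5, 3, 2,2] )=[- 5 , 0, 1, 2,2,  3,4, 6 ] 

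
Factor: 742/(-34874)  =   - 47^(-1 ) = -1/47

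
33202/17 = 33202/17 =1953.06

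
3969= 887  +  3082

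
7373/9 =7373/9 = 819.22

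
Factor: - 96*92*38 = -335616= - 2^8*3^1*19^1*23^1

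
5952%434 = 310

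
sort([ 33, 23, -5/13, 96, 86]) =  [ - 5/13, 23 , 33, 86,96]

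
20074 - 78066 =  - 57992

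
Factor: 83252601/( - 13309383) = -3^1 * 43^1*215123^1*4436461^( - 1 ) = - 27750867/4436461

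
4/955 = 4/955 =0.00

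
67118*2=134236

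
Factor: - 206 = -2^1*103^1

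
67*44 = 2948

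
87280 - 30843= 56437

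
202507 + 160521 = 363028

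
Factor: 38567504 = 2^4*23^1*104803^1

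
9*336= 3024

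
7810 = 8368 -558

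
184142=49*3758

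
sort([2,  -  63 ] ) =[ -63, 2]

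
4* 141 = 564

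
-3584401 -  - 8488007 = 4903606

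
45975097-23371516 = 22603581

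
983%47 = 43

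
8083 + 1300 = 9383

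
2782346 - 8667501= -5885155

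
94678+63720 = 158398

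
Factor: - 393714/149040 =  - 2^( - 3 )*3^(-1)*5^ ( - 1 )*317^1 = - 317/120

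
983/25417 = 983/25417 = 0.04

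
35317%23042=12275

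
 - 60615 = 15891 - 76506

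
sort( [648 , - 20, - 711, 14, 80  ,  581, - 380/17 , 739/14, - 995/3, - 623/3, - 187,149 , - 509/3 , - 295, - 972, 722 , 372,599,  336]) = [ - 972, - 711,-995/3,-295, - 623/3, - 187, - 509/3, - 380/17, - 20, 14,739/14,80,  149,336, 372 , 581 , 599,  648,722] 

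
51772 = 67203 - 15431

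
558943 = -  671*( - 833 )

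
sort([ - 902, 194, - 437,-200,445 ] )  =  [ - 902, - 437, - 200,194, 445 ] 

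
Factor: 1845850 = 2^1*5^2*19^1*29^1*67^1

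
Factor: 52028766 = 2^1*3^2*2890487^1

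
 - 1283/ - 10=128+ 3/10 = 128.30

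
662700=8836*75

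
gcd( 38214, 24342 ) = 6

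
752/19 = 39  +  11/19  =  39.58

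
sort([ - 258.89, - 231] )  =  [ -258.89, - 231 ]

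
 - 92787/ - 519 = 178 + 135/173 = 178.78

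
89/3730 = 89/3730 =0.02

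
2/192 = 1/96  =  0.01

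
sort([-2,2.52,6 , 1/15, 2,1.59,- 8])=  [ - 8, - 2,1/15,1.59, 2,2.52,6]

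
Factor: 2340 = 2^2*3^2*5^1 * 13^1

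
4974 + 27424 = 32398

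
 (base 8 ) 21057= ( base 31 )939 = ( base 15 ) 28D6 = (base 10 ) 8751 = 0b10001000101111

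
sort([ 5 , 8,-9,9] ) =[ - 9,  5 , 8 , 9 ]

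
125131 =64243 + 60888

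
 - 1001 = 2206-3207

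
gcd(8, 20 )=4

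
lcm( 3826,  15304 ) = 15304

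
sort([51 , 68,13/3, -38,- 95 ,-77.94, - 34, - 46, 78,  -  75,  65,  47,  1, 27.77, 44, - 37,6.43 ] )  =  [  -  95, - 77.94,-75,  -  46, -38,  -  37 , - 34,1,13/3, 6.43,  27.77,  44, 47,  51, 65,  68,78]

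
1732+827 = 2559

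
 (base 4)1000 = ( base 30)24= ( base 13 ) 4c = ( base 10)64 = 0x40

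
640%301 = 38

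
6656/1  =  6656 = 6656.00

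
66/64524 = 11/10754=0.00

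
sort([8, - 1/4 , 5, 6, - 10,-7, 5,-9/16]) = [  -  10,-7,  -  9/16,-1/4,5, 5,6, 8]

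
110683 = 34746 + 75937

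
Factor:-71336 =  -2^3*  37^1*241^1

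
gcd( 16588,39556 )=1276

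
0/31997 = 0 = 0.00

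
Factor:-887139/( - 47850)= 2^( - 1)*3^2*5^( - 2)*103^1 = 927/50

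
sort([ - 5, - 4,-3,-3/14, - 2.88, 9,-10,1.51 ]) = [ - 10, - 5, - 4, - 3,-2.88,-3/14, 1.51, 9] 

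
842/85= 842/85 =9.91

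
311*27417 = 8526687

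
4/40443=4/40443  =  0.00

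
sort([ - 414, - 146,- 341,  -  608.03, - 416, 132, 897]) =[ - 608.03,-416, - 414, - 341, - 146 , 132, 897] 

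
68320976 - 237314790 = -168993814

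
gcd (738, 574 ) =82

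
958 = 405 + 553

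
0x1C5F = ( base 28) 97B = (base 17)1824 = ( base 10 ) 7263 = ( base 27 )9q0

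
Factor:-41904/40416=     -  873/842 = -2^( - 1)*3^2*97^1 * 421^( - 1) 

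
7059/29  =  7059/29  =  243.41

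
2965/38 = 78 + 1/38 = 78.03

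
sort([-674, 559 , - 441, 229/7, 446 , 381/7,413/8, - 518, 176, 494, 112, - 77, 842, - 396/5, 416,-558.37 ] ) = [ - 674, - 558.37, - 518, - 441,  -  396/5, - 77, 229/7, 413/8,381/7, 112,176,416,446, 494, 559, 842] 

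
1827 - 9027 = -7200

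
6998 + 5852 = 12850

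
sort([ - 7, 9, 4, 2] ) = [ - 7, 2, 4,  9 ] 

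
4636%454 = 96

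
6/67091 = 6/67091 = 0.00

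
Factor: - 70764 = - 2^2*3^1  *  5897^1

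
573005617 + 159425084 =732430701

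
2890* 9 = 26010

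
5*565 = 2825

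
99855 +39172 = 139027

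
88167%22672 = 20151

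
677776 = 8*84722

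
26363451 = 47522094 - 21158643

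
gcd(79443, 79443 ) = 79443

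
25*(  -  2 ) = - 50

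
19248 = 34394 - 15146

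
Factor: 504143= 504143^1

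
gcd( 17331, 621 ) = 3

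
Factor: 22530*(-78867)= -2^1*3^4*5^1* 23^1*127^1*751^1 =- 1776873510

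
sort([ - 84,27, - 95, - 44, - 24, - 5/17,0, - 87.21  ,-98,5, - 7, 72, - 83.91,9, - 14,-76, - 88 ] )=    [ - 98, - 95, - 88, - 87.21, - 84, - 83.91, - 76 , - 44 ,-24, - 14, - 7, - 5/17 , 0,5,9,27,72]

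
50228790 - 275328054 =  - 225099264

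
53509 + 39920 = 93429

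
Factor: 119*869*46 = 2^1*7^1 * 11^1*17^1*23^1*79^1 = 4756906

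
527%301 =226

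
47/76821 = 47/76821=0.00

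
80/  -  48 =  - 2 + 1/3  =  -1.67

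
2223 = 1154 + 1069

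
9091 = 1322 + 7769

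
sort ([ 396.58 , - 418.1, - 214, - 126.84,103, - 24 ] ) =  [ - 418.1, - 214, - 126.84, - 24,103,396.58] 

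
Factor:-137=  - 137^1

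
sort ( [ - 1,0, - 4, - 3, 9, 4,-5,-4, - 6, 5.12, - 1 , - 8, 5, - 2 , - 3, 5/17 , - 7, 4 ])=[ - 8,  -  7, - 6, - 5, - 4, - 4, - 3 , - 3,- 2, - 1, - 1,0, 5/17, 4, 4, 5, 5.12, 9]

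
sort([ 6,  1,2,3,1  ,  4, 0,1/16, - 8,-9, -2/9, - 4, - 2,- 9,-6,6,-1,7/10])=[-9 , - 9,-8, - 6,-4, - 2,- 1,-2/9, 0,1/16,7/10, 1,1,2,3,4,6,6 ] 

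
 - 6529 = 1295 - 7824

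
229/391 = 229/391 = 0.59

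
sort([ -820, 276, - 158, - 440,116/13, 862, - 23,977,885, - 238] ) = [ - 820, - 440, - 238,- 158, -23,116/13, 276,862,  885, 977]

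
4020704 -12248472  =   - 8227768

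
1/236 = 1/236 = 0.00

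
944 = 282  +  662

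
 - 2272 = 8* (-284 ) 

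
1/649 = 1/649=0.00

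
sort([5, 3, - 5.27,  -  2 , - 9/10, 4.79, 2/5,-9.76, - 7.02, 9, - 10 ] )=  [-10, - 9.76,-7.02, - 5.27, - 2 , - 9/10, 2/5, 3,4.79, 5, 9 ] 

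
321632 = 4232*76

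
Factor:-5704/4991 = -8/7=- 2^3 * 7^(-1) 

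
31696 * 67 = 2123632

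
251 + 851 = 1102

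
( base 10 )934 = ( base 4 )32212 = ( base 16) 3a6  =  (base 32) T6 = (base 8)1646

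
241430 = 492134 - 250704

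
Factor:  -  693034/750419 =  -2^1  *  373^1*929^1*750419^(-1)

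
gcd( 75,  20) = 5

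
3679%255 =109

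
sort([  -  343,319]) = [-343,319]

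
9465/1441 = 9465/1441 = 6.57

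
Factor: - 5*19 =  - 95 = -  5^1 * 19^1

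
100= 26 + 74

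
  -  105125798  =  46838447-151964245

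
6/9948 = 1/1658 = 0.00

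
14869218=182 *81699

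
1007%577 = 430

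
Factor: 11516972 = 2^2 * 2879243^1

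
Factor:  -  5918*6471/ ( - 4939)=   2^1*3^2*269^1*449^( - 1 ) * 719^1  =  3481398/449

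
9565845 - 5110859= 4454986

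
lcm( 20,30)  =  60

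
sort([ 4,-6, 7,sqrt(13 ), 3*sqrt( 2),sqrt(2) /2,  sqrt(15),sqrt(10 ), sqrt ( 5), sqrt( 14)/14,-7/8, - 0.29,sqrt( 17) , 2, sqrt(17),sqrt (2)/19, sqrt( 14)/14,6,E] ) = [-6, - 7/8, - 0.29, sqrt( 2) /19,  sqrt( 14)/14, sqrt( 14)/14, sqrt(2)/2,2,sqrt(5),E, sqrt(10 ),sqrt(13),  sqrt(15), 4,sqrt ( 17 ),sqrt( 17),  3*sqrt( 2) , 6,7]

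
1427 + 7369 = 8796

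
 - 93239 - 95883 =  -189122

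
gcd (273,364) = 91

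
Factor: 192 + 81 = 3^1*7^1 * 13^1 = 273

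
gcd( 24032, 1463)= 1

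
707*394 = 278558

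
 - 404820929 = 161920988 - 566741917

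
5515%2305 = 905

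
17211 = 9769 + 7442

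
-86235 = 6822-93057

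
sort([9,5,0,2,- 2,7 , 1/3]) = [ - 2, 0,1/3,2 , 5,7, 9]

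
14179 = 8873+5306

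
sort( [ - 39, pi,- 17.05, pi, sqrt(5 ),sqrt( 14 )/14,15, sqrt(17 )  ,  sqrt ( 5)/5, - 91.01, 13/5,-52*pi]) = [ - 52*pi, - 91.01  , - 39,  -  17.05,sqrt(14)/14 , sqrt(5)/5, sqrt(5), 13/5,pi, pi, sqrt( 17 ), 15]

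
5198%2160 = 878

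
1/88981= 1/88981 = 0.00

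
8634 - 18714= - 10080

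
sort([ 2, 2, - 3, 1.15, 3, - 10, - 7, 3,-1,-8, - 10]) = [ - 10, - 10, - 8,  -  7, - 3, - 1, 1.15, 2,2,3,3]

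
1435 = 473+962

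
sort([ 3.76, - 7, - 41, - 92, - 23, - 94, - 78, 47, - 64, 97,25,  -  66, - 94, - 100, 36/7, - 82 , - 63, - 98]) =[ - 100,-98,  -  94,-94 , - 92, - 82, - 78 , - 66, - 64, - 63, - 41, - 23,-7, 3.76,36/7,25,47 , 97]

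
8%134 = 8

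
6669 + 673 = 7342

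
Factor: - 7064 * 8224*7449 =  - 2^8*3^1*13^1*191^1 * 257^1 * 883^1 =- 432744708864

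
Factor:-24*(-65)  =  1560= 2^3*3^1*5^1*13^1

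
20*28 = 560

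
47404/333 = 142+118/333 = 142.35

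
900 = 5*180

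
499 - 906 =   -  407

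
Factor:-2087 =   -  2087^1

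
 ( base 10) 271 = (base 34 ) 7X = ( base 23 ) bi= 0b100001111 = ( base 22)c7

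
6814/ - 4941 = - 6814/4941 = - 1.38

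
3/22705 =3/22705 = 0.00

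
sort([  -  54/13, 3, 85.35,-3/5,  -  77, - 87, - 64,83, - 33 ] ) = [ - 87, - 77,-64, - 33, - 54/13, - 3/5, 3 , 83, 85.35]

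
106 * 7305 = 774330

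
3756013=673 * 5581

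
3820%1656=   508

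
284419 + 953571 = 1237990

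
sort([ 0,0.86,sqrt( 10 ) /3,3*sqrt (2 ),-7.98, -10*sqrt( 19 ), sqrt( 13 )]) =[  -  10*sqrt(19),-7.98,  0, 0.86,  sqrt( 10 )/3, sqrt ( 13 ), 3*sqrt( 2) ] 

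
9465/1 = 9465 = 9465.00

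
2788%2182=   606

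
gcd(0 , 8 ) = 8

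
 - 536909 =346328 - 883237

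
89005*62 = 5518310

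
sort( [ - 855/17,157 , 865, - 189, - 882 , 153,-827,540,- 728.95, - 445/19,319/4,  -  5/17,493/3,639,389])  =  [ - 882,-827,-728.95,-189, - 855/17, - 445/19, - 5/17,319/4,153, 157,  493/3, 389,540 , 639,865]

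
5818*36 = 209448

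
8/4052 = 2/1013 = 0.00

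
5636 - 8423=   -  2787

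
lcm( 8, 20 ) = 40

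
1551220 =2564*605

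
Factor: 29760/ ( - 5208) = - 2^3*5^1*7^(-1) = - 40/7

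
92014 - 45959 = 46055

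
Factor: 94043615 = 5^1*31^1*606733^1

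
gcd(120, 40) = 40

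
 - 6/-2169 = 2/723 = 0.00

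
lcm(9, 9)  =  9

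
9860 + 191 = 10051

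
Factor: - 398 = - 2^1*199^1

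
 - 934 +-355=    - 1289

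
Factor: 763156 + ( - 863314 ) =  - 100158 = - 2^1*3^1*16693^1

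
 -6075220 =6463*( - 940 ) 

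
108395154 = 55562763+52832391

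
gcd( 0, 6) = 6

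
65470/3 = 65470/3 = 21823.33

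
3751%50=1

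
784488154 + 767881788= 1552369942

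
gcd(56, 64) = 8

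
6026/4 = 1506 + 1/2 =1506.50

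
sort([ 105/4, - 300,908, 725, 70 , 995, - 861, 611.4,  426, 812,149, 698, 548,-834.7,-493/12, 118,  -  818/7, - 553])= [ - 861, - 834.7, - 553, - 300, - 818/7, - 493/12,105/4,70,118 , 149, 426, 548, 611.4, 698, 725 , 812, 908, 995 ] 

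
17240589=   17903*963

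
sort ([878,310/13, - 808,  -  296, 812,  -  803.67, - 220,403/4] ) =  [ - 808, - 803.67, - 296 ,-220,  310/13,403/4, 812, 878 ] 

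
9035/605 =14 + 113/121 = 14.93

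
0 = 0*5839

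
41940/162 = 258+8/9 = 258.89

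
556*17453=9703868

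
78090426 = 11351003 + 66739423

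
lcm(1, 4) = 4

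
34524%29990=4534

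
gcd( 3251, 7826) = 1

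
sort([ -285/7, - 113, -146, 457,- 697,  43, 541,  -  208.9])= [-697, - 208.9, - 146,- 113,  -  285/7, 43,457, 541]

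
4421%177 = 173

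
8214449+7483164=15697613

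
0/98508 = 0 = 0.00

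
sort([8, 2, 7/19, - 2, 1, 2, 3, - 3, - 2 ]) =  [  -  3, - 2, - 2, 7/19,1, 2, 2, 3, 8]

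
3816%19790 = 3816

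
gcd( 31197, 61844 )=1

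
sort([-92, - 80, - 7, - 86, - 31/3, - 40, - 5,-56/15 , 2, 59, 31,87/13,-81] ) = [ - 92, - 86 , - 81 , -80, - 40, - 31/3, - 7,-5, - 56/15 , 2, 87/13, 31,59 ]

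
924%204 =108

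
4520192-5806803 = -1286611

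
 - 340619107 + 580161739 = 239542632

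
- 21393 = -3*7131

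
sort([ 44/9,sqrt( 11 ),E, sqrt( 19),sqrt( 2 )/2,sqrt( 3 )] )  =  [ sqrt (2)/2,sqrt (3),E, sqrt( 11), sqrt(19 ),44/9]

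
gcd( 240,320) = 80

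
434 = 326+108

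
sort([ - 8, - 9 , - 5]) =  [ - 9  , - 8,- 5] 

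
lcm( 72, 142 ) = 5112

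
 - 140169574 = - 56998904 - 83170670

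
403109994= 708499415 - 305389421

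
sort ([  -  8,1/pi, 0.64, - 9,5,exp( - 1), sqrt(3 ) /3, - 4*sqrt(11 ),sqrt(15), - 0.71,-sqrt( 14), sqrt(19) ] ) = [ -4  *  sqrt (11),  -  9,-8, - sqrt(  14),  -  0.71, 1/pi , exp(- 1 ) , sqrt(3)/3,0.64,sqrt(15 ),sqrt( 19), 5]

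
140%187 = 140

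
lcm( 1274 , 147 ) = 3822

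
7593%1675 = 893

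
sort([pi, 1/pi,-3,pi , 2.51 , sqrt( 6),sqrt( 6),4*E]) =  [-3,1/pi,sqrt( 6 ),sqrt( 6 ), 2.51,pi,pi, 4  *E]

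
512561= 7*73223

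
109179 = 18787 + 90392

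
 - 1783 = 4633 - 6416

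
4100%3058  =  1042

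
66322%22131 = 22060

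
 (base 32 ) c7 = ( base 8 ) 607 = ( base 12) 287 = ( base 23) H0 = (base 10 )391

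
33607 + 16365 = 49972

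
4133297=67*61691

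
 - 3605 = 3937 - 7542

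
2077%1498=579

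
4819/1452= 3 + 463/1452= 3.32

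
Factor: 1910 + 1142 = 3052 = 2^2*7^1*109^1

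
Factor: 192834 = 2^1*3^3*3571^1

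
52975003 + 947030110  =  1000005113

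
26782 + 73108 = 99890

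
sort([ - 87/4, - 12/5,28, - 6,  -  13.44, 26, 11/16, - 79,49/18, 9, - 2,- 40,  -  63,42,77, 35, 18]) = [ - 79, - 63, - 40, - 87/4, - 13.44, - 6, - 12/5, - 2, 11/16,  49/18, 9, 18, 26 , 28, 35,  42, 77]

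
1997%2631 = 1997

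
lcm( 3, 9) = 9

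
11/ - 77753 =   -  1 + 77742/77753=   - 0.00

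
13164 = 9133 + 4031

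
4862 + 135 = 4997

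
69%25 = 19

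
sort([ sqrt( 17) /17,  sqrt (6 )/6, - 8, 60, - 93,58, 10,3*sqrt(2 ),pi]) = [- 93, - 8 , sqrt ( 17)/17,sqrt(6) /6,  pi,  3*sqrt (2 ),  10,58, 60]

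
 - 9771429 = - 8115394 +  - 1656035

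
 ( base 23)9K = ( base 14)123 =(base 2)11100011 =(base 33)6t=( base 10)227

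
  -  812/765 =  - 2 + 718/765 = - 1.06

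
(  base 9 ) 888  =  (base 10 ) 728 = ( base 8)1330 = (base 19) 206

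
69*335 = 23115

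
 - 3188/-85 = 37  +  43/85  =  37.51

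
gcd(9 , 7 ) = 1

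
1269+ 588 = 1857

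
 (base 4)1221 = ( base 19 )5A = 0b1101001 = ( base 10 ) 105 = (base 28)3l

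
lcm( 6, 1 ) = 6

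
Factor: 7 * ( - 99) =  - 693 = -  3^2*7^1* 11^1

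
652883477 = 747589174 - 94705697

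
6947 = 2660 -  - 4287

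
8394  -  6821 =1573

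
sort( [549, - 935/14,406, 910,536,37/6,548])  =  [ - 935/14,37/6,406, 536,548,549, 910]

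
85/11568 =85/11568 = 0.01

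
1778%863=52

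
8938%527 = 506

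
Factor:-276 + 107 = -13^2=-169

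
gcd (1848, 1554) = 42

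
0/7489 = 0 = 0.00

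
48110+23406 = 71516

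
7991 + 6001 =13992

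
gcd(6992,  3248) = 16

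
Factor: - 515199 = -3^1*171733^1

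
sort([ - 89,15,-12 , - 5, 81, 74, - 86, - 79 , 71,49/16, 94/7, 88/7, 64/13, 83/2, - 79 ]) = [ - 89,  -  86,-79 ,-79,-12, - 5, 49/16,64/13,88/7,94/7,15, 83/2,71,  74,81]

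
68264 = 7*9752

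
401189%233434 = 167755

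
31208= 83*376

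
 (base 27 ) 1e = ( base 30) 1B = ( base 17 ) 27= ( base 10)41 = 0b101001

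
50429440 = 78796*640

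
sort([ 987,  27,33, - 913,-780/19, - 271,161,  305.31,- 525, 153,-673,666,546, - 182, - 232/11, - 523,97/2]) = [ - 913, - 673, - 525,- 523, - 271, - 182, - 780/19, - 232/11,  27,33 , 97/2,153, 161,305.31, 546,666,987]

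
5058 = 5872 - 814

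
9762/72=135+7/12 = 135.58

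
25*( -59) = - 1475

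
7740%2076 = 1512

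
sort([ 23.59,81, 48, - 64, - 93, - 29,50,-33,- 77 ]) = [ -93, - 77, - 64, - 33, -29,23.59,48,  50,81] 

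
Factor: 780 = 2^2*3^1 * 5^1  *13^1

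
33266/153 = 217 + 65/153 = 217.42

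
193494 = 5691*34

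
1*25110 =25110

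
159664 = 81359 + 78305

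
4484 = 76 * 59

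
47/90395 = 47/90395 = 0.00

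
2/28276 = 1/14138=0.00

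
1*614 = 614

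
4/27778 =2/13889 = 0.00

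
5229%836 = 213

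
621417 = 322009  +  299408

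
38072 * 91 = 3464552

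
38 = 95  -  57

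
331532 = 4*82883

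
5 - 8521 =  - 8516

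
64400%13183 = 11668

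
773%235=68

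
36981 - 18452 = 18529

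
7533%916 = 205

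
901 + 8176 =9077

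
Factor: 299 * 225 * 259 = 17424225 = 3^2*5^2*7^1 *13^1*23^1*37^1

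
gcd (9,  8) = 1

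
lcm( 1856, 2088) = 16704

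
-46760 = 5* ( - 9352) 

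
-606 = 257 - 863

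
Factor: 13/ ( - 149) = -13^1 * 149^( - 1) 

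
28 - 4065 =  - 4037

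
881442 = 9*97938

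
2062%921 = 220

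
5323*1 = 5323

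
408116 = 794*514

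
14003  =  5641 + 8362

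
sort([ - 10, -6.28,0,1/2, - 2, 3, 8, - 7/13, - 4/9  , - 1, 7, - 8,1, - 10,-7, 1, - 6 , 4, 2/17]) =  [ - 10,-10 , - 8, - 7, - 6.28, - 6, - 2, - 1, - 7/13, - 4/9,  0, 2/17, 1/2 , 1, 1,  3, 4,7,8 ]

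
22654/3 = 7551+1/3 = 7551.33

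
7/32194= 7/32194=0.00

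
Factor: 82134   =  2^1*3^5*13^2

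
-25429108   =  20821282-46250390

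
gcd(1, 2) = 1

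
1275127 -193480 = 1081647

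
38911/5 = 38911/5  =  7782.20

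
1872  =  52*36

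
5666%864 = 482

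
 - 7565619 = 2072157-9637776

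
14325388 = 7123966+7201422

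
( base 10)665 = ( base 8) 1231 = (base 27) oh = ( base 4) 22121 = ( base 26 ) pf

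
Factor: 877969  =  937^2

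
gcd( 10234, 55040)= 86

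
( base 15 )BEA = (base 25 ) 47k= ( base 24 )4g7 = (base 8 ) 5207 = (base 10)2695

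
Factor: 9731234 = 2^1*97^1 * 103^1 * 487^1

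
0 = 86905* 0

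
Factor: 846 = 2^1*3^2*47^1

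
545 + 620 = 1165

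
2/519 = 2/519  =  0.00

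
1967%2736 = 1967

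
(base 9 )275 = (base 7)446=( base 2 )11100110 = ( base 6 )1022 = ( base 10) 230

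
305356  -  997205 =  - 691849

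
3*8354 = 25062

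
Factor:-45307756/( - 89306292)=11326939/22326573=3^( - 1 )*13^1*1531^( - 1 )*4861^( - 1 )  *  871303^1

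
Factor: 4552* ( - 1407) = - 6404664 =-2^3*3^1*7^1*67^1*569^1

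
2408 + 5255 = 7663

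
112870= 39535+73335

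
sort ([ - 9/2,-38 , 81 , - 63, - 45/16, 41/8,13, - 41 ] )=[ - 63, - 41,-38, - 9/2 , - 45/16,41/8,13,81]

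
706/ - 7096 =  -353/3548 = - 0.10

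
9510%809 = 611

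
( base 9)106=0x57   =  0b1010111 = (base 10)87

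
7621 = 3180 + 4441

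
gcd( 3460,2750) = 10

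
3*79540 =238620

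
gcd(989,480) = 1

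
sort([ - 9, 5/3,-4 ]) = [ - 9,  -  4,5/3] 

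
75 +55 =130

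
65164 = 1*65164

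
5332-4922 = 410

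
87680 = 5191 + 82489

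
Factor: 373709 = 7^1*197^1*271^1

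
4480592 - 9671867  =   - 5191275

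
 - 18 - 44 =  - 62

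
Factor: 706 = 2^1*353^1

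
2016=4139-2123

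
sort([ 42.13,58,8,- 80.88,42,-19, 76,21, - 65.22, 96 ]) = [-80.88, - 65.22,  -  19 , 8,21, 42,42.13, 58,76,96]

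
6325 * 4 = 25300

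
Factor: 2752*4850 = 2^7*5^2*43^1 *97^1 = 13347200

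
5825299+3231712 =9057011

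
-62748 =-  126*498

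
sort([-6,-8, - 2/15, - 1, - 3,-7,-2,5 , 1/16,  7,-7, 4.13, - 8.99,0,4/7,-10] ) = [-10,-8.99,- 8,-7, - 7, - 6, -3,-2, - 1, - 2/15,0,1/16,4/7,4.13,5, 7 ] 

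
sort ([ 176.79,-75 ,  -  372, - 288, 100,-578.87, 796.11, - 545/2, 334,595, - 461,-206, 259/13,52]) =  [-578.87, - 461, - 372, - 288,-545/2, - 206,-75,259/13, 52, 100,  176.79 , 334, 595,796.11 ] 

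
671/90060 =671/90060 = 0.01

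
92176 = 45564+46612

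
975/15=65=   65.00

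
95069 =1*95069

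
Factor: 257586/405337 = 2^1*3^1  *7^1*397^(-1 )*1021^ (-1)*6133^1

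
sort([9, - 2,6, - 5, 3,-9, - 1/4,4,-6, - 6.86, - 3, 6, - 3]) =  [ - 9 , - 6.86, - 6, - 5, - 3, - 3, - 2, - 1/4,3, 4,6,6,9] 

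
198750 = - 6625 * ( - 30)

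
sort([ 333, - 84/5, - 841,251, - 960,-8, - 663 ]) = [ - 960, - 841, - 663, - 84/5, - 8,251 , 333]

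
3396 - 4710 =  - 1314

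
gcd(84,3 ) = 3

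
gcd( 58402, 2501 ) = 1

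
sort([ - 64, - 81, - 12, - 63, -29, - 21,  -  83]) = [  -  83 , - 81, - 64, - 63, - 29,-21 , - 12] 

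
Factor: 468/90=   26/5= 2^1*5^( - 1)*13^1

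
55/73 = 55/73 = 0.75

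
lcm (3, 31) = 93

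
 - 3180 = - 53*60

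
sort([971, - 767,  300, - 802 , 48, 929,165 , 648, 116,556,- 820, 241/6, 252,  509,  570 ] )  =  [ - 820, - 802 , - 767, 241/6, 48, 116, 165,252,300, 509,556,570,  648,929,  971 ] 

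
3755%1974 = 1781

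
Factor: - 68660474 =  - 2^1*23^1*31^1*89^1*541^1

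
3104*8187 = 25412448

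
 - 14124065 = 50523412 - 64647477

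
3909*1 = 3909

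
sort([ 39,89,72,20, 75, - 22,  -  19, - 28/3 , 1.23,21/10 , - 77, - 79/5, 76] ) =[-77, - 22, - 19, - 79/5, - 28/3,1.23,  21/10, 20,39 , 72,75,76,89 ]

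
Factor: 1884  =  2^2*3^1*157^1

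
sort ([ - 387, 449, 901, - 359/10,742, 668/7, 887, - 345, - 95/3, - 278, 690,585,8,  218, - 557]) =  [  -  557, - 387, - 345, - 278, - 359/10,-95/3,8,668/7,218,449,  585,690, 742, 887 , 901 ] 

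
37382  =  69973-32591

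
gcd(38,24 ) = 2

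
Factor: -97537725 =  - 3^2*5^2*433501^1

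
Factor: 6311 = 6311^1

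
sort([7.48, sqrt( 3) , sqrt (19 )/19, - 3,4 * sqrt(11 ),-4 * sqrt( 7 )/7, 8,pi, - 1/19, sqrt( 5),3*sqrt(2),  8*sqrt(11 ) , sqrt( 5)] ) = [ - 3, - 4*sqrt(7)/7, - 1/19, sqrt(19)/19, sqrt( 3), sqrt (5 ),  sqrt(5 ),pi,3*sqrt(2),7.48, 8,4*sqrt(11 ),8*sqrt( 11) ] 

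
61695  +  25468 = 87163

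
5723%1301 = 519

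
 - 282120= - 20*14106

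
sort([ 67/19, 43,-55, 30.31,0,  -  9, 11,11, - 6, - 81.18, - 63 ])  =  [ - 81.18, - 63, - 55, - 9,-6,0 , 67/19,11, 11, 30.31 , 43]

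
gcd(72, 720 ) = 72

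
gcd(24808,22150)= 886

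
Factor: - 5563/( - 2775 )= 3^(-1)*5^(-2)*37^(-1 ) *5563^1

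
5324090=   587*9070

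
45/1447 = 45/1447 =0.03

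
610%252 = 106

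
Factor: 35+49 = 84=2^2  *3^1 *7^1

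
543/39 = 181/13 = 13.92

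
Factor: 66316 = 2^2*59^1*281^1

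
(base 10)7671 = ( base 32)7fn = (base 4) 1313313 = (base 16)1DF7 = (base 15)2416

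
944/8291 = 944/8291=0.11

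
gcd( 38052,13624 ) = 4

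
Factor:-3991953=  - 3^1*7^1*190093^1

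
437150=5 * 87430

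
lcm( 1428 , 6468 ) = 109956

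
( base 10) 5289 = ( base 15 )1879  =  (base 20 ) d49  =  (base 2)1010010101001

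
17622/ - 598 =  - 8811/299 = - 29.47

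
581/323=581/323 = 1.80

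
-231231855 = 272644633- 503876488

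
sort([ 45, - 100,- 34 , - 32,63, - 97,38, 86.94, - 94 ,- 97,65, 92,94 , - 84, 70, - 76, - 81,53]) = [ - 100, - 97, - 97, - 94, - 84,-81, - 76, - 34, - 32 , 38 , 45,53, 63, 65, 70,  86.94,92, 94]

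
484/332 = 121/83=   1.46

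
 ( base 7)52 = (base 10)37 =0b100101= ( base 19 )1I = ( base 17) 23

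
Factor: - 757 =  - 757^1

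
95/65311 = 95/65311 = 0.00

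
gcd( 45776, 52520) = 8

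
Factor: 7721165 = 5^1*179^1*8627^1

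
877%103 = 53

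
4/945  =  4/945 =0.00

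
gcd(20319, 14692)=1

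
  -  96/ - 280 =12/35 = 0.34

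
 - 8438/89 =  - 8438/89 = -94.81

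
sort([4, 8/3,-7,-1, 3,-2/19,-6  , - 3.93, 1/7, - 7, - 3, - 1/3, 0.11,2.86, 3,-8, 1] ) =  [ - 8,-7,-7,-6,-3.93 , - 3, - 1,-1/3, - 2/19,0.11, 1/7, 1,  8/3, 2.86, 3,3, 4 ] 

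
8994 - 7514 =1480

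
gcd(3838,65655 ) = 1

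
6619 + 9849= 16468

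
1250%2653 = 1250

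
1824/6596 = 456/1649 = 0.28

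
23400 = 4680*5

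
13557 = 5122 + 8435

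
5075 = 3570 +1505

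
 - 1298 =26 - 1324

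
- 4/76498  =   - 2/38249  =  - 0.00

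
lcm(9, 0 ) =0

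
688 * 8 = 5504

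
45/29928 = 15/9976 = 0.00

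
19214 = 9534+9680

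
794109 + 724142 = 1518251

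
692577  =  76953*9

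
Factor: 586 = 2^1*293^1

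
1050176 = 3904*269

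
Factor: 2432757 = 3^1*103^1*7873^1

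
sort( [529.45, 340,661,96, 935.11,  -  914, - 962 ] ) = [ - 962 , - 914,96,340,529.45, 661, 935.11 ] 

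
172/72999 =172/72999 =0.00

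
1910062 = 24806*77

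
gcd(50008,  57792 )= 56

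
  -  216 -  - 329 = 113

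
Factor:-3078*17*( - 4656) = 243629856 = 2^5*3^5* 17^1*19^1*97^1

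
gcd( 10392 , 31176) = 10392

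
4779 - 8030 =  - 3251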